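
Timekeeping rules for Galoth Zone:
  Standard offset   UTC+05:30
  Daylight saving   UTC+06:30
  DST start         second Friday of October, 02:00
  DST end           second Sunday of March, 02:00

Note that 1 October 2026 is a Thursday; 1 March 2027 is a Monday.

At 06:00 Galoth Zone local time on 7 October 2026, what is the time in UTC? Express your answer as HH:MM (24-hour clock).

00:30

1 October 2026 is a Thursday, so the first Friday is October 2 and the second is October 9.
1 March 2027 is a Monday, so the first Sunday is March 7 and the second is March 14.
7 October 2026 is outside the daylight-saving period (9 October 2026 – 14 March 2027), so Galoth Zone is on standard time, UTC+05:30.
06:00 local − 5h30m = 00:30 UTC.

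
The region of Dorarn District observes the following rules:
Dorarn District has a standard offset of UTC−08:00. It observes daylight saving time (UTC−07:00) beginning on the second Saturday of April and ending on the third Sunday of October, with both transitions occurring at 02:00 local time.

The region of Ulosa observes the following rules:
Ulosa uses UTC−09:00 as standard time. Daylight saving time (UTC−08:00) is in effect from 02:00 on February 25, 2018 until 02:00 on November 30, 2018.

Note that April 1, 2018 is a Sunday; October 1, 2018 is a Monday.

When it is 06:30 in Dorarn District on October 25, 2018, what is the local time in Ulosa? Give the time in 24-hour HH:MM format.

1 April 2018 is a Sunday, so the first Saturday is April 7 and the second is April 14.
1 October 2018 is a Monday, so the first Sunday is October 7 and the third is October 21.
October 25, 2018 is outside the daylight-saving period (14 April – 21 October), so Dorarn District is on standard time, UTC−08:00.
06:30 Dorarn District + 8h = 14:30 UTC.
At the standard offset (UTC−09:00), 14:30 UTC − 9h = 05:30 Ulosa standard time.
Daylight saving runs 25 February – 30 November; the standard-time date in Ulosa, October 25, 2018, is inside that window, so Ulosa is at UTC−08:00.
14:30 UTC − 8h = 06:30 Ulosa.

06:30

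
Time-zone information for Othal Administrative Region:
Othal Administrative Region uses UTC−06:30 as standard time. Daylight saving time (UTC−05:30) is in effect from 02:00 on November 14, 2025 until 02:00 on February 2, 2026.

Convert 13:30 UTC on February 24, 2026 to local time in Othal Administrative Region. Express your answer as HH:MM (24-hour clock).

At the standard offset (UTC−06:30), 13:30 UTC − 6h30m = 07:00 Othal Administrative Region standard time.
The standard-time date in Othal Administrative Region, February 24, 2026, is outside the daylight-saving period (14 November 2025 – 2 February 2026), so Othal Administrative Region is on standard time, UTC−06:30.
13:30 UTC − 6h30m = 07:00 local.

07:00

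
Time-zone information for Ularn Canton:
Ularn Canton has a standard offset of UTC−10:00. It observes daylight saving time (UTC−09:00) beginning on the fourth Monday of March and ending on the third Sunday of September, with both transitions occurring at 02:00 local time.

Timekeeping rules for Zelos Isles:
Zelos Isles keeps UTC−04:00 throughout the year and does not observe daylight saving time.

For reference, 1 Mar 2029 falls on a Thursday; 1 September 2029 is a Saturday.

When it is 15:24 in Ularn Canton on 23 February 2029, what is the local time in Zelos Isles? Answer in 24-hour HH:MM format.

21:24

1 March 2029 is a Thursday, so the first Monday is March 5 and the fourth is March 26.
1 September 2029 is a Saturday, so the first Sunday is September 2 and the third is September 16.
Daylight saving runs 26 March – 16 September; 23 February 2029 is outside that window, so Ularn Canton is on standard time at UTC−10:00.
15:24 Ularn Canton + 10h = 01:24 UTC (rolling into the next day, 24 February 2029).
Zelos Isles stays on UTC−04:00 all year.
01:24 UTC − 4h = 21:24 Zelos Isles (rolling into the previous day, 23 February 2029).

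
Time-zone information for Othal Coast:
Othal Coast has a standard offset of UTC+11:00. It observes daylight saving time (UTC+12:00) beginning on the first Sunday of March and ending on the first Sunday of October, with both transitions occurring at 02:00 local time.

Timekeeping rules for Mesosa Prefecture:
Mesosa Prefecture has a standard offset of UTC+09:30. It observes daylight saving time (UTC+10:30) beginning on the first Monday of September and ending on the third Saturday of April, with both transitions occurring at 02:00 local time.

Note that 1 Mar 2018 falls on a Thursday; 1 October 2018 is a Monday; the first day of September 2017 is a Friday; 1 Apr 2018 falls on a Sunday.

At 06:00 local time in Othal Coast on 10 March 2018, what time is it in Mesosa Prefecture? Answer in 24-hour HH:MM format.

04:30

1 March 2018 is a Thursday, so the first Sunday is March 4.
1 October 2018 is a Monday, so the first Sunday is October 7.
Daylight saving runs 4 March – 7 October; 10 March 2018 is inside that window, so Othal Coast is at UTC+12:00.
06:00 Othal Coast − 12h = 18:00 UTC (rolling into the previous day, 9 March 2018).
1 September 2017 is a Friday, so the first Monday is September 4.
1 April 2018 is a Sunday, so the first Saturday is April 7 and the third is April 21.
At the standard offset (UTC+09:30), 18:00 UTC + 9h30m = 03:30 Mesosa Prefecture standard time (rolling into the next day, 10 March 2018).
The standard-time date in Mesosa Prefecture, 10 March 2018, falls between 4 September 2017 and 21 April 2018, so daylight saving is in effect and Mesosa Prefecture is at UTC+10:30.
18:00 UTC + 10h30m = 04:30 Mesosa Prefecture (rolling into the next day, 10 March 2018).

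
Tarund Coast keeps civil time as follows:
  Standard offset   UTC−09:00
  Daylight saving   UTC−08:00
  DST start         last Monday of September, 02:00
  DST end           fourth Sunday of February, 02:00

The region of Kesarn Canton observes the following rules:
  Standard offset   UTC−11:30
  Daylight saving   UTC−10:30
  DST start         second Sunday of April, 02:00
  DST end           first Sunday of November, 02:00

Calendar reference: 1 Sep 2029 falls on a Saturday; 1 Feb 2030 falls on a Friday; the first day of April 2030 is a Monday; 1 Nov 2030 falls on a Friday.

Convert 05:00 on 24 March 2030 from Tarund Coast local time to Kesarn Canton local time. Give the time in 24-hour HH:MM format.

02:30

1 September 2029 is a Saturday, so Mondays fall on 3, 10, 17, 24; the last is September 24.
1 February 2030 is a Friday, so the first Sunday is February 3 and the fourth is February 24.
24 March 2030 is outside the daylight-saving period (24 September 2029 – 24 February 2030), so Tarund Coast is on standard time, UTC−09:00.
05:00 Tarund Coast + 9h = 14:00 UTC.
1 April 2030 is a Monday, so the first Sunday is April 7 and the second is April 14.
1 November 2030 is a Friday, so the first Sunday is November 3.
At the standard offset (UTC−11:30), 14:00 UTC − 11h30m = 02:30 Kesarn Canton standard time.
The standard-time date in Kesarn Canton, 24 March 2030, is outside the daylight-saving period (14 April – 3 November), so Kesarn Canton is on standard time, UTC−11:30.
14:00 UTC − 11h30m = 02:30 Kesarn Canton.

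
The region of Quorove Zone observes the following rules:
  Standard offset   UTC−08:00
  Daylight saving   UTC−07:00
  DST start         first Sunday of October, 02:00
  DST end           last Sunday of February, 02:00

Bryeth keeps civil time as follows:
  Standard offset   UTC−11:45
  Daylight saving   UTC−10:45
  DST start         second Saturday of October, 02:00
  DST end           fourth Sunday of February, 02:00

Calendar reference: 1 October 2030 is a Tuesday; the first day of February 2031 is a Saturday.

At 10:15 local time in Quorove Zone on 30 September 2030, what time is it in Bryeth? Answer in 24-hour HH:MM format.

1 October 2030 is a Tuesday, so the first Sunday is October 6.
1 February 2031 is a Saturday, so Sundays fall on 2, 9, 16, 23; the last is February 23.
Daylight saving runs 6 October 2030 – 23 February 2031; 30 September 2030 is outside that window, so Quorove Zone is on standard time at UTC−08:00.
10:15 Quorove Zone + 8h = 18:15 UTC.
1 October 2030 is a Tuesday, so the first Saturday is October 5 and the second is October 12.
1 February 2031 is a Saturday, so the first Sunday is February 2 and the fourth is February 23.
At the standard offset (UTC−11:45), 18:15 UTC − 11h45m = 06:30 Bryeth standard time.
Daylight saving runs 12 October 2030 – 23 February 2031; the standard-time date in Bryeth, 30 September 2030, is outside that window, so Bryeth is on standard time at UTC−11:45.
18:15 UTC − 11h45m = 06:30 Bryeth.

06:30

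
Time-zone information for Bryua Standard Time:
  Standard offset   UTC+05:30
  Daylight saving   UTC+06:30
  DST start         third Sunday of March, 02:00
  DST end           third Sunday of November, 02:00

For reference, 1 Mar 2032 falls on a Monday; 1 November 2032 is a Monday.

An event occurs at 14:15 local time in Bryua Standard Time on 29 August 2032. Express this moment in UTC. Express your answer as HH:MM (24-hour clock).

07:45

1 March 2032 is a Monday, so the first Sunday is March 7 and the third is March 21.
1 November 2032 is a Monday, so the first Sunday is November 7 and the third is November 21.
29 August 2032 falls between 21 March and 21 November, so daylight saving is in effect and Bryua Standard Time is at UTC+06:30.
14:15 local − 6h30m = 07:45 UTC.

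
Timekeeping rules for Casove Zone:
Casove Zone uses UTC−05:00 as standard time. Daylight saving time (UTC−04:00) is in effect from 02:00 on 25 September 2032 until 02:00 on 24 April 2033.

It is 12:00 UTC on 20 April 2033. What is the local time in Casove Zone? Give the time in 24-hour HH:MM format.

At the standard offset (UTC−05:00), 12:00 UTC − 5h = 07:00 Casove Zone standard time.
The standard-time date in Casove Zone, 20 April 2033, lies within the daylight-saving period (25 September 2032 – 24 April 2033), so Casove Zone is on daylight time, UTC−04:00.
12:00 UTC − 4h = 08:00 local.

08:00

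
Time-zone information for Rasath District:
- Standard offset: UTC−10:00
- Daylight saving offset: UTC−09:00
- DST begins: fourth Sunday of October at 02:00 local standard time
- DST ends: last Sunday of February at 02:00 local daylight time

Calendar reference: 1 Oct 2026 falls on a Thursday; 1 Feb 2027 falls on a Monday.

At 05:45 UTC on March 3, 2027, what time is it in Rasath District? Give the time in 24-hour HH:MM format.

19:45

1 October 2026 is a Thursday, so the first Sunday is October 4 and the fourth is October 25.
1 February 2027 is a Monday, so Sundays fall on 7, 14, 21, 28; the last is February 28.
At the standard offset (UTC−10:00), 05:45 UTC − 10h = 19:45 Rasath District standard time (rolling into the previous day, 2 March 2027).
Daylight saving runs 25 October 2026 – 28 February 2027; the standard-time date in Rasath District, March 2, 2027, is outside that window, so Rasath District is on standard time at UTC−10:00.
05:45 UTC − 10h = 19:45 local (rolling into the previous day, 2 March 2027).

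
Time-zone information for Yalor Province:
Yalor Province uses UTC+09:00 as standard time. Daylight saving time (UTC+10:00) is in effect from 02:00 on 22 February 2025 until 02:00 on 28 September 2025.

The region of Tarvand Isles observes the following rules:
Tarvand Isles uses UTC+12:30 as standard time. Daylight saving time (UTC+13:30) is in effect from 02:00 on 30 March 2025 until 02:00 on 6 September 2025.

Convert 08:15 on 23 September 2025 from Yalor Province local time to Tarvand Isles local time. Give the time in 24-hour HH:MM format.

23 September 2025 lies within the daylight-saving period (22 February – 28 September), so Yalor Province is on daylight time, UTC+10:00.
08:15 Yalor Province − 10h = 22:15 UTC (rolling into the previous day, 22 September 2025).
At the standard offset (UTC+12:30), 22:15 UTC + 12h30m = 10:45 Tarvand Isles standard time (rolling into the next day, 23 September 2025).
The standard-time date in Tarvand Isles, 23 September 2025, is outside the daylight-saving period (30 March – 6 September), so Tarvand Isles is on standard time, UTC+12:30.
22:15 UTC + 12h30m = 10:45 Tarvand Isles (rolling into the next day, 23 September 2025).

10:45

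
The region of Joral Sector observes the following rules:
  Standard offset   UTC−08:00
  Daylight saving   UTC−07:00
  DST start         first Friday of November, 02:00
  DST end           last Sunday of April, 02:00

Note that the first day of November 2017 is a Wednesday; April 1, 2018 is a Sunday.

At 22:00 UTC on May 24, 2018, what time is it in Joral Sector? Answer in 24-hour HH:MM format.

14:00

1 November 2017 is a Wednesday, so the first Friday is November 3.
1 April 2018 is a Sunday, so Sundays fall on 1, 8, 15, 22, 29; the last is April 29.
At the standard offset (UTC−08:00), 22:00 UTC − 8h = 14:00 Joral Sector standard time.
The standard-time date in Joral Sector, May 24, 2018, is outside the daylight-saving period (3 November 2017 – 29 April 2018), so Joral Sector is on standard time, UTC−08:00.
22:00 UTC − 8h = 14:00 local.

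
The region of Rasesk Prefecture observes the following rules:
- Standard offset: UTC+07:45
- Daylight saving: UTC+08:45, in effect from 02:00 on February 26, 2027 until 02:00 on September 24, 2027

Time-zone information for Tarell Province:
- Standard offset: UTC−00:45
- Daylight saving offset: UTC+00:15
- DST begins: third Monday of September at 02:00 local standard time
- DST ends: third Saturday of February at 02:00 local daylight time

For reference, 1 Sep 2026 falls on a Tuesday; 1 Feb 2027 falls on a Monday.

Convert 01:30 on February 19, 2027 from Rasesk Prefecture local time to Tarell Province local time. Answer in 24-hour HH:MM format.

February 19, 2027 is outside the daylight-saving period (26 February – 24 September), so Rasesk Prefecture is on standard time, UTC+07:45.
01:30 Rasesk Prefecture − 7h45m = 17:45 UTC (rolling into the previous day, 18 February 2027).
1 September 2026 is a Tuesday, so the first Monday is September 7 and the third is September 21.
1 February 2027 is a Monday, so the first Saturday is February 6 and the third is February 20.
At the standard offset (UTC−00:45), 17:45 UTC − 0h45m = 17:00 Tarell Province standard time.
The standard-time date in Tarell Province, February 18, 2027, lies within the daylight-saving period (21 September 2026 – 20 February 2027), so Tarell Province is on daylight time, UTC+00:15.
17:45 UTC + 0h15m = 18:00 Tarell Province.

18:00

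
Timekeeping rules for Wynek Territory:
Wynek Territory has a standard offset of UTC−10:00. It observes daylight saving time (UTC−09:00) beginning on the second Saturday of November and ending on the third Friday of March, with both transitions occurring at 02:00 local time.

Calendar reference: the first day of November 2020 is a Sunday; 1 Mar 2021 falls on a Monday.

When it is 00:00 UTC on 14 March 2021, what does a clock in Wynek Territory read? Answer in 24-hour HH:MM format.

1 November 2020 is a Sunday, so the first Saturday is November 7 and the second is November 14.
1 March 2021 is a Monday, so the first Friday is March 5 and the third is March 19.
At the standard offset (UTC−10:00), 00:00 UTC − 10h = 14:00 Wynek Territory standard time (rolling into the previous day, 13 March 2021).
The standard-time date in Wynek Territory, 13 March 2021, falls between 14 November 2020 and 19 March 2021, so daylight saving is in effect and Wynek Territory is at UTC−09:00.
00:00 UTC − 9h = 15:00 local (rolling into the previous day, 13 March 2021).

15:00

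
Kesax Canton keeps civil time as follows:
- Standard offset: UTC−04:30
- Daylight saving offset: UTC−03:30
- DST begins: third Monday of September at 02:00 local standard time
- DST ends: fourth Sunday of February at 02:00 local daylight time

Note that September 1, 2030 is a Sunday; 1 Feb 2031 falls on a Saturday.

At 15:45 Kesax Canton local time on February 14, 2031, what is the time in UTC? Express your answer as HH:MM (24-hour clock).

1 September 2030 is a Sunday, so the first Monday is September 2 and the third is September 16.
1 February 2031 is a Saturday, so the first Sunday is February 2 and the fourth is February 23.
February 14, 2031 falls between 16 September 2030 and 23 February 2031, so daylight saving is in effect and Kesax Canton is at UTC−03:30.
15:45 local + 3h30m = 19:15 UTC.

19:15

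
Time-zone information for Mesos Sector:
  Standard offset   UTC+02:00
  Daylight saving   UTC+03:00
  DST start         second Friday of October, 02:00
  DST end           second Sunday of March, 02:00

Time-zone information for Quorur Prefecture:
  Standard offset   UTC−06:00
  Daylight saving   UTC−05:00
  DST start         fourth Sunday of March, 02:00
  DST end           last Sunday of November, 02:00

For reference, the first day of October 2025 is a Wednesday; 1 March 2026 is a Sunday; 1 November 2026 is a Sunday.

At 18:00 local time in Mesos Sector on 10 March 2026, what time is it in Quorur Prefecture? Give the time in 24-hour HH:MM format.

10:00

1 October 2025 is a Wednesday, so the first Friday is October 3 and the second is October 10.
1 March 2026 is a Sunday, so the first Sunday is March 1 and the second is March 8.
10 March 2026 does not fall between 10 October 2025 and 8 March 2026, so daylight saving is not in effect and Mesos Sector is at UTC+02:00.
18:00 Mesos Sector − 2h = 16:00 UTC.
1 March 2026 is a Sunday, so the first Sunday is March 1 and the fourth is March 22.
1 November 2026 is a Sunday, so Sundays fall on 1, 8, 15, 22, 29; the last is November 29.
At the standard offset (UTC−06:00), 16:00 UTC − 6h = 10:00 Quorur Prefecture standard time.
The standard-time date in Quorur Prefecture, 10 March 2026, is outside the daylight-saving period (22 March – 29 November), so Quorur Prefecture is on standard time, UTC−06:00.
16:00 UTC − 6h = 10:00 Quorur Prefecture.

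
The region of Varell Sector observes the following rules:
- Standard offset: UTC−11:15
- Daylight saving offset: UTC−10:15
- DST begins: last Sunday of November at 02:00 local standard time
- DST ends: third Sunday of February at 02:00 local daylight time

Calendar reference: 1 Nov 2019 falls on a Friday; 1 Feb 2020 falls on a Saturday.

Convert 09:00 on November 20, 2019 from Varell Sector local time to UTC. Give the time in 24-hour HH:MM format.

1 November 2019 is a Friday, so Sundays fall on 3, 10, 17, 24; the last is November 24.
1 February 2020 is a Saturday, so the first Sunday is February 2 and the third is February 16.
November 20, 2019 does not fall between 24 November 2019 and 16 February 2020, so daylight saving is not in effect and Varell Sector is at UTC−11:15.
09:00 local + 11h15m = 20:15 UTC.

20:15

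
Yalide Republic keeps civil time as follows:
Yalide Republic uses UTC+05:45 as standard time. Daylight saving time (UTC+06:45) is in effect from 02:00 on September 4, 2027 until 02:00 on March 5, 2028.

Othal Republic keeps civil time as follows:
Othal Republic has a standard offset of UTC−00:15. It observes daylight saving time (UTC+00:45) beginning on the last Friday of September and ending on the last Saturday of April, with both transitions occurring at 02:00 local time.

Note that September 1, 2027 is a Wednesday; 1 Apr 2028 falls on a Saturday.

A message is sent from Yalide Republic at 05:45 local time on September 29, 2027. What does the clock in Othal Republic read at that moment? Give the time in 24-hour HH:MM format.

Daylight saving runs 4 September 2027 – 5 March 2028; September 29, 2027 is inside that window, so Yalide Republic is at UTC+06:45.
05:45 Yalide Republic − 6h45m = 23:00 UTC (rolling into the previous day, 28 September 2027).
1 September 2027 is a Wednesday, so Fridays fall on 3, 10, 17, 24; the last is September 24.
1 April 2028 is a Saturday, so Saturdays fall on 1, 8, 15, 22, 29; the last is April 29.
At the standard offset (UTC−00:15), 23:00 UTC − 0h15m = 22:45 Othal Republic standard time.
The standard-time date in Othal Republic, September 28, 2027, falls between 24 September 2027 and 29 April 2028, so daylight saving is in effect and Othal Republic is at UTC+00:45.
23:00 UTC + 0h45m = 23:45 Othal Republic.

23:45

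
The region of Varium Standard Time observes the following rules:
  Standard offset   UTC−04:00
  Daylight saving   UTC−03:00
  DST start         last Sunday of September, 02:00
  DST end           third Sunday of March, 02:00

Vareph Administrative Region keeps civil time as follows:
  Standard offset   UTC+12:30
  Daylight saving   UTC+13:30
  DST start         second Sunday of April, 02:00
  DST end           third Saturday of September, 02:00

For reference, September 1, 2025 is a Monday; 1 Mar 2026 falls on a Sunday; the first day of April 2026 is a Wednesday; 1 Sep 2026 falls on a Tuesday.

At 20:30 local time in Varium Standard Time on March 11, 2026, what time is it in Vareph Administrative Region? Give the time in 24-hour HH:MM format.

1 September 2025 is a Monday, so Sundays fall on 7, 14, 21, 28; the last is September 28.
1 March 2026 is a Sunday, so the first Sunday is March 1 and the third is March 15.
March 11, 2026 lies within the daylight-saving period (28 September 2025 – 15 March 2026), so Varium Standard Time is on daylight time, UTC−03:00.
20:30 Varium Standard Time + 3h = 23:30 UTC.
1 April 2026 is a Wednesday, so the first Sunday is April 5 and the second is April 12.
1 September 2026 is a Tuesday, so the first Saturday is September 5 and the third is September 19.
At the standard offset (UTC+12:30), 23:30 UTC + 12h30m = 12:00 Vareph Administrative Region standard time (rolling into the next day, 12 March 2026).
The standard-time date in Vareph Administrative Region, March 12, 2026, does not fall between 12 April and 19 September, so daylight saving is not in effect and Vareph Administrative Region is at UTC+12:30.
23:30 UTC + 12h30m = 12:00 Vareph Administrative Region (rolling into the next day, 12 March 2026).

12:00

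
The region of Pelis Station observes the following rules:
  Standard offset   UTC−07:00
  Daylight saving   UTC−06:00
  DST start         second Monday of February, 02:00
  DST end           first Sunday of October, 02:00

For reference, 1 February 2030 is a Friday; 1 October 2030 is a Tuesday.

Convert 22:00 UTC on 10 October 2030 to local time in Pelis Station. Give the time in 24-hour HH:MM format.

1 February 2030 is a Friday, so the first Monday is February 4 and the second is February 11.
1 October 2030 is a Tuesday, so the first Sunday is October 6.
At the standard offset (UTC−07:00), 22:00 UTC − 7h = 15:00 Pelis Station standard time.
The standard-time date in Pelis Station, 10 October 2030, does not fall between 11 February and 6 October, so daylight saving is not in effect and Pelis Station is at UTC−07:00.
22:00 UTC − 7h = 15:00 local.

15:00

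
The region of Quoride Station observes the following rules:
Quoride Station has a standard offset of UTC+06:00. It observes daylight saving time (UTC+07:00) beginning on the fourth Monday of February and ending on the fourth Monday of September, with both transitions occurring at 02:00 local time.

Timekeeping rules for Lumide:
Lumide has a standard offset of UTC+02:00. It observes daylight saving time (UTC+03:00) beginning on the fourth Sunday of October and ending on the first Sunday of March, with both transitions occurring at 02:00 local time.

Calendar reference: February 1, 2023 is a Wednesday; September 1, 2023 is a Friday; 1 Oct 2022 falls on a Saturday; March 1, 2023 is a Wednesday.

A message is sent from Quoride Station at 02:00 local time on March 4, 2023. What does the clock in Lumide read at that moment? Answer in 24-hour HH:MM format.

1 February 2023 is a Wednesday, so the first Monday is February 6 and the fourth is February 27.
1 September 2023 is a Friday, so the first Monday is September 4 and the fourth is September 25.
March 4, 2023 falls between 27 February and 25 September, so daylight saving is in effect and Quoride Station is at UTC+07:00.
02:00 Quoride Station − 7h = 19:00 UTC (rolling into the previous day, 3 March 2023).
1 October 2022 is a Saturday, so the first Sunday is October 2 and the fourth is October 23.
1 March 2023 is a Wednesday, so the first Sunday is March 5.
At the standard offset (UTC+02:00), 19:00 UTC + 2h = 21:00 Lumide standard time.
The standard-time date in Lumide, March 3, 2023, lies within the daylight-saving period (23 October 2022 – 5 March 2023), so Lumide is on daylight time, UTC+03:00.
19:00 UTC + 3h = 22:00 Lumide.

22:00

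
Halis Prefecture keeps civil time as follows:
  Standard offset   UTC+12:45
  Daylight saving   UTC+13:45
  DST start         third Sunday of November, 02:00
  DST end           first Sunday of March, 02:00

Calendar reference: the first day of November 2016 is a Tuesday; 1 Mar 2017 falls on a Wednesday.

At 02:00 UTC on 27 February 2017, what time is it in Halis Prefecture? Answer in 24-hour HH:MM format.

1 November 2016 is a Tuesday, so the first Sunday is November 6 and the third is November 20.
1 March 2017 is a Wednesday, so the first Sunday is March 5.
At the standard offset (UTC+12:45), 02:00 UTC + 12h45m = 14:45 Halis Prefecture standard time.
The standard-time date in Halis Prefecture, 27 February 2017, lies within the daylight-saving period (20 November 2016 – 5 March 2017), so Halis Prefecture is on daylight time, UTC+13:45.
02:00 UTC + 13h45m = 15:45 local.

15:45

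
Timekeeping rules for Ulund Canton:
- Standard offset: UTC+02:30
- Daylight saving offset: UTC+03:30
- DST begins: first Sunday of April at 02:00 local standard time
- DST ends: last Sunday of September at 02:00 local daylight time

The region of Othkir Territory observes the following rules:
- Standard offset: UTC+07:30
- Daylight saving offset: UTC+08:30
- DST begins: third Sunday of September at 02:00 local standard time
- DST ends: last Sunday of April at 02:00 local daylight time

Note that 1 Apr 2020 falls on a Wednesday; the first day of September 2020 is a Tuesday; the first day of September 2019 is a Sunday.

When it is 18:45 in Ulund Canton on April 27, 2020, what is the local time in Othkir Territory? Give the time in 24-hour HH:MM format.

22:45

1 April 2020 is a Wednesday, so the first Sunday is April 5.
1 September 2020 is a Tuesday, so Sundays fall on 6, 13, 20, 27; the last is September 27.
April 27, 2020 falls between 5 April and 27 September, so daylight saving is in effect and Ulund Canton is at UTC+03:30.
18:45 Ulund Canton − 3h30m = 15:15 UTC.
1 September 2019 is a Sunday, so the first Sunday is September 1 and the third is September 15.
1 April 2020 is a Wednesday, so Sundays fall on 5, 12, 19, 26; the last is April 26.
At the standard offset (UTC+07:30), 15:15 UTC + 7h30m = 22:45 Othkir Territory standard time.
The standard-time date in Othkir Territory, April 27, 2020, is outside the daylight-saving period (15 September 2019 – 26 April 2020), so Othkir Territory is on standard time, UTC+07:30.
15:15 UTC + 7h30m = 22:45 Othkir Territory.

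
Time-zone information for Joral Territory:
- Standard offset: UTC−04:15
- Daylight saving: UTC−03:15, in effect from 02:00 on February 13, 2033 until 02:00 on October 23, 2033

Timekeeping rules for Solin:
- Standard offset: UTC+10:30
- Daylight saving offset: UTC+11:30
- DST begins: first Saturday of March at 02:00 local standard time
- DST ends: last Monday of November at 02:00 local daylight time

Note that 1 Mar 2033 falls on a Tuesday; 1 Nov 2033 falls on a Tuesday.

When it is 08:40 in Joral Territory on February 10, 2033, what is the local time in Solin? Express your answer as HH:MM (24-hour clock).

23:25

February 10, 2033 is outside the daylight-saving period (13 February – 23 October), so Joral Territory is on standard time, UTC−04:15.
08:40 Joral Territory + 4h15m = 12:55 UTC.
1 March 2033 is a Tuesday, so the first Saturday is March 5.
1 November 2033 is a Tuesday, so Mondays fall on 7, 14, 21, 28; the last is November 28.
At the standard offset (UTC+10:30), 12:55 UTC + 10h30m = 23:25 Solin standard time.
Daylight saving runs 5 March – 28 November; the standard-time date in Solin, February 10, 2033, is outside that window, so Solin is on standard time at UTC+10:30.
12:55 UTC + 10h30m = 23:25 Solin.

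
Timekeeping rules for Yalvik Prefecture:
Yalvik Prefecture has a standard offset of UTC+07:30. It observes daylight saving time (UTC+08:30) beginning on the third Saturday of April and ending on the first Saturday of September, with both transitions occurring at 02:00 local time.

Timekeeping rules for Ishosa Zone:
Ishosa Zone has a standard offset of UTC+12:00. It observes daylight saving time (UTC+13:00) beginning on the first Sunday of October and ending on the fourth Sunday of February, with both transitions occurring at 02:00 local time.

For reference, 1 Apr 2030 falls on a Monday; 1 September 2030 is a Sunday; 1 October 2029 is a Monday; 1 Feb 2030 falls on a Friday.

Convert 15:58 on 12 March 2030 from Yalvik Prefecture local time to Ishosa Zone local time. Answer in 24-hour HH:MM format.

20:28

1 April 2030 is a Monday, so the first Saturday is April 6 and the third is April 20.
1 September 2030 is a Sunday, so the first Saturday is September 7.
Daylight saving runs 20 April – 7 September; 12 March 2030 is outside that window, so Yalvik Prefecture is on standard time at UTC+07:30.
15:58 Yalvik Prefecture − 7h30m = 08:28 UTC.
1 October 2029 is a Monday, so the first Sunday is October 7.
1 February 2030 is a Friday, so the first Sunday is February 3 and the fourth is February 24.
At the standard offset (UTC+12:00), 08:28 UTC + 12h = 20:28 Ishosa Zone standard time.
The standard-time date in Ishosa Zone, 12 March 2030, does not fall between 7 October 2029 and 24 February 2030, so daylight saving is not in effect and Ishosa Zone is at UTC+12:00.
08:28 UTC + 12h = 20:28 Ishosa Zone.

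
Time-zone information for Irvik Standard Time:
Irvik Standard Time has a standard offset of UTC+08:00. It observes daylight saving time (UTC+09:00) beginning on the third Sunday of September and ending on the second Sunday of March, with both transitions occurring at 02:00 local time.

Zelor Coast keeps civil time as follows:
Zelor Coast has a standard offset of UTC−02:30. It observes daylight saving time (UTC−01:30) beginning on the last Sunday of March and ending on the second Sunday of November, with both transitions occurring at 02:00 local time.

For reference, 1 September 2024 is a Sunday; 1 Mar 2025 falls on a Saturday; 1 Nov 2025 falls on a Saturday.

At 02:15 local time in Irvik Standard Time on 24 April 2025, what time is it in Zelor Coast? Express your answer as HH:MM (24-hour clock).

16:45

1 September 2024 is a Sunday, so the first Sunday is September 1 and the third is September 15.
1 March 2025 is a Saturday, so the first Sunday is March 2 and the second is March 9.
24 April 2025 does not fall between 15 September 2024 and 9 March 2025, so daylight saving is not in effect and Irvik Standard Time is at UTC+08:00.
02:15 Irvik Standard Time − 8h = 18:15 UTC (rolling into the previous day, 23 April 2025).
1 March 2025 is a Saturday, so Sundays fall on 2, 9, 16, 23, 30; the last is March 30.
1 November 2025 is a Saturday, so the first Sunday is November 2 and the second is November 9.
At the standard offset (UTC−02:30), 18:15 UTC − 2h30m = 15:45 Zelor Coast standard time.
Daylight saving runs 30 March – 9 November; the standard-time date in Zelor Coast, 23 April 2025, is inside that window, so Zelor Coast is at UTC−01:30.
18:15 UTC − 1h30m = 16:45 Zelor Coast.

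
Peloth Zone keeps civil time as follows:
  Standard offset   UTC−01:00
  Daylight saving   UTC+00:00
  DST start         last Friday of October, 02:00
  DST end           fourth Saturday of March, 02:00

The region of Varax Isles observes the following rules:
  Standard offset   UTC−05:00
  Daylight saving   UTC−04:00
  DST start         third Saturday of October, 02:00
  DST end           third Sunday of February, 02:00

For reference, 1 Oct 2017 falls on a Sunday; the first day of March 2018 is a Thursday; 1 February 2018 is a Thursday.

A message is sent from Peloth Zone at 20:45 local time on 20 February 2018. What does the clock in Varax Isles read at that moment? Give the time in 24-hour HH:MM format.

15:45

1 October 2017 is a Sunday, so Fridays fall on 6, 13, 20, 27; the last is October 27.
1 March 2018 is a Thursday, so the first Saturday is March 3 and the fourth is March 24.
20 February 2018 lies within the daylight-saving period (27 October 2017 – 24 March 2018), so Peloth Zone is on daylight time, UTC+00:00.
20:45 Peloth Zone − 0h = 20:45 UTC.
1 October 2017 is a Sunday, so the first Saturday is October 7 and the third is October 21.
1 February 2018 is a Thursday, so the first Sunday is February 4 and the third is February 18.
At the standard offset (UTC−05:00), 20:45 UTC − 5h = 15:45 Varax Isles standard time.
Daylight saving runs 21 October 2017 – 18 February 2018; the standard-time date in Varax Isles, 20 February 2018, is outside that window, so Varax Isles is on standard time at UTC−05:00.
20:45 UTC − 5h = 15:45 Varax Isles.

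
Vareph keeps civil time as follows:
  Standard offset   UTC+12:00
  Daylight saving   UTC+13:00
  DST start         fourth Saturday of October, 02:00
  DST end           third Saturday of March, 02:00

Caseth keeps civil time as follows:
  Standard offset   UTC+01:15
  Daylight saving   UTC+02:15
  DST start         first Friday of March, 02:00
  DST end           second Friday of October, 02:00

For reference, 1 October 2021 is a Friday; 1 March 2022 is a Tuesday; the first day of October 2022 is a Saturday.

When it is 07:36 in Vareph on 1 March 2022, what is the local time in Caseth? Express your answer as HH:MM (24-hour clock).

19:51

1 October 2021 is a Friday, so the first Saturday is October 2 and the fourth is October 23.
1 March 2022 is a Tuesday, so the first Saturday is March 5 and the third is March 19.
1 March 2022 lies within the daylight-saving period (23 October 2021 – 19 March 2022), so Vareph is on daylight time, UTC+13:00.
07:36 Vareph − 13h = 18:36 UTC (rolling into the previous day, 28 February 2022).
1 March 2022 is a Tuesday, so the first Friday is March 4.
1 October 2022 is a Saturday, so the first Friday is October 7 and the second is October 14.
At the standard offset (UTC+01:15), 18:36 UTC + 1h15m = 19:51 Caseth standard time.
Daylight saving runs 4 March – 14 October; the standard-time date in Caseth, 28 February 2022, is outside that window, so Caseth is on standard time at UTC+01:15.
18:36 UTC + 1h15m = 19:51 Caseth.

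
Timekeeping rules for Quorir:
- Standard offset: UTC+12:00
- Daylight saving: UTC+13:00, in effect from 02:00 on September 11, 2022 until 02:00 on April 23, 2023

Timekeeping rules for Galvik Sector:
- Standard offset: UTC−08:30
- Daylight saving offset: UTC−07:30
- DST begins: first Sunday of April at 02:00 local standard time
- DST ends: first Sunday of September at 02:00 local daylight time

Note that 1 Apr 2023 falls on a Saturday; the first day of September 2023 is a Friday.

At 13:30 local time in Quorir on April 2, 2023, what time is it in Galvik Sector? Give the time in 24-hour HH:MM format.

April 2, 2023 lies within the daylight-saving period (11 September 2022 – 23 April 2023), so Quorir is on daylight time, UTC+13:00.
13:30 Quorir − 13h = 00:30 UTC.
1 April 2023 is a Saturday, so the first Sunday is April 2.
1 September 2023 is a Friday, so the first Sunday is September 3.
At the standard offset (UTC−08:30), 00:30 UTC − 8h30m = 16:00 Galvik Sector standard time (rolling into the previous day, 1 April 2023).
The standard-time date in Galvik Sector, April 1, 2023, does not fall between 2 April and 3 September, so daylight saving is not in effect and Galvik Sector is at UTC−08:30.
00:30 UTC − 8h30m = 16:00 Galvik Sector (rolling into the previous day, 1 April 2023).

16:00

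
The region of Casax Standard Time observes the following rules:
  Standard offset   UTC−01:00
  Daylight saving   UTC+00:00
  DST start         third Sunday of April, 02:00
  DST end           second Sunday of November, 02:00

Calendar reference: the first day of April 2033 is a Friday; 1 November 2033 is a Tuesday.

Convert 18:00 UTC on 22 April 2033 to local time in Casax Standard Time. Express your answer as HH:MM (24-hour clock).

18:00

1 April 2033 is a Friday, so the first Sunday is April 3 and the third is April 17.
1 November 2033 is a Tuesday, so the first Sunday is November 6 and the second is November 13.
At the standard offset (UTC−01:00), 18:00 UTC − 1h = 17:00 Casax Standard Time standard time.
The standard-time date in Casax Standard Time, 22 April 2033, falls between 17 April and 13 November, so daylight saving is in effect and Casax Standard Time is at UTC+00:00.
18:00 UTC + 0h = 18:00 local.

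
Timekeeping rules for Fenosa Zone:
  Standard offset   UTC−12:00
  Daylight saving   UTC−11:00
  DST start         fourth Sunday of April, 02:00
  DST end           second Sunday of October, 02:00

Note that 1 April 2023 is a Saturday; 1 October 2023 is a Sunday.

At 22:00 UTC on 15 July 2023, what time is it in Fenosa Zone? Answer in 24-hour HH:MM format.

1 April 2023 is a Saturday, so the first Sunday is April 2 and the fourth is April 23.
1 October 2023 is a Sunday, so the first Sunday is October 1 and the second is October 8.
At the standard offset (UTC−12:00), 22:00 UTC − 12h = 10:00 Fenosa Zone standard time.
The standard-time date in Fenosa Zone, 15 July 2023, lies within the daylight-saving period (23 April – 8 October), so Fenosa Zone is on daylight time, UTC−11:00.
22:00 UTC − 11h = 11:00 local.

11:00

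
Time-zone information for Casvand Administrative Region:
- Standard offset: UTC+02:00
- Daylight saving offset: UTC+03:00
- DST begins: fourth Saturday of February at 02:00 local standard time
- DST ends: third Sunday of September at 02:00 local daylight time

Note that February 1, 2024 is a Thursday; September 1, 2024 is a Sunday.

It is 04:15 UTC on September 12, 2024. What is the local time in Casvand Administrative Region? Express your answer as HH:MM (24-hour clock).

1 February 2024 is a Thursday, so the first Saturday is February 3 and the fourth is February 24.
1 September 2024 is a Sunday, so the first Sunday is September 1 and the third is September 15.
At the standard offset (UTC+02:00), 04:15 UTC + 2h = 06:15 Casvand Administrative Region standard time.
The standard-time date in Casvand Administrative Region, September 12, 2024, falls between 24 February and 15 September, so daylight saving is in effect and Casvand Administrative Region is at UTC+03:00.
04:15 UTC + 3h = 07:15 local.

07:15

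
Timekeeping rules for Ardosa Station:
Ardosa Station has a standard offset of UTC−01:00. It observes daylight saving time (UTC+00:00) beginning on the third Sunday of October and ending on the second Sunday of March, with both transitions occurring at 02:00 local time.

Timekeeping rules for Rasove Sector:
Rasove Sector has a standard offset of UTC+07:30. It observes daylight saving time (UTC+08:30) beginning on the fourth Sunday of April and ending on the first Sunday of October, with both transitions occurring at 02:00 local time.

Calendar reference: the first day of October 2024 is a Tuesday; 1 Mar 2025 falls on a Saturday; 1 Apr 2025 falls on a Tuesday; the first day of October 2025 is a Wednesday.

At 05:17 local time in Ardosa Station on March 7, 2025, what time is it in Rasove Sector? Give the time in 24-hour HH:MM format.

1 October 2024 is a Tuesday, so the first Sunday is October 6 and the third is October 20.
1 March 2025 is a Saturday, so the first Sunday is March 2 and the second is March 9.
March 7, 2025 lies within the daylight-saving period (20 October 2024 – 9 March 2025), so Ardosa Station is on daylight time, UTC+00:00.
05:17 Ardosa Station − 0h = 05:17 UTC.
1 April 2025 is a Tuesday, so the first Sunday is April 6 and the fourth is April 27.
1 October 2025 is a Wednesday, so the first Sunday is October 5.
At the standard offset (UTC+07:30), 05:17 UTC + 7h30m = 12:47 Rasove Sector standard time.
The standard-time date in Rasove Sector, March 7, 2025, is outside the daylight-saving period (27 April – 5 October), so Rasove Sector is on standard time, UTC+07:30.
05:17 UTC + 7h30m = 12:47 Rasove Sector.

12:47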